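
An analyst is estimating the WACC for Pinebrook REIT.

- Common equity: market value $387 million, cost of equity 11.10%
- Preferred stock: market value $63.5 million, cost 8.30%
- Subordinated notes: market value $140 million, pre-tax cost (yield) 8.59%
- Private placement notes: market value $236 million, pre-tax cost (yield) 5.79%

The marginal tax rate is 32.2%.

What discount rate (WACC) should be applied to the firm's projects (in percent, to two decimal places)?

Total capital V = 387 + 63.5 + 140 + 236 = 826.5.
Equity: weight = 387/826.5 = 0.4682; cost = 11.1%.
Preferred: weight = 63.5/826.5 = 0.0768; cost = 8.3%.
Subordinated notes: weight = 140/826.5 = 0.1694; after-tax cost = 8.59% × (1 − 32.2%) = 5.8240%.
Private placement notes: weight = 236/826.5 = 0.2855; after-tax cost = 5.79% × (1 − 32.2%) = 3.9256%.
WACC = 0.4682 × 11.1000% + 0.0768 × 8.3000% + 0.1694 × 5.8240% + 0.2855 × 3.9256% = 7.9426%.

7.94%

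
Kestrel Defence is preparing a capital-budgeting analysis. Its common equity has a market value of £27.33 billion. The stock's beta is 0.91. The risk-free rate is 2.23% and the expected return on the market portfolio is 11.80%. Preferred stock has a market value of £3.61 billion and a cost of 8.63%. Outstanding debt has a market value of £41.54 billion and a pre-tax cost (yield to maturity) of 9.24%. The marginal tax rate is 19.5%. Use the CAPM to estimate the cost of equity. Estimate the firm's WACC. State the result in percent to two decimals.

Market risk premium = 11.8% − 2.23% = 9.57%.
Cost of equity via CAPM: Re = 2.23% + 0.91 × 9.57% = 10.9387%.
Total capital V = 27.33 + 3.61 + 41.54 = 72.48.
Equity: weight = 27.33/72.48 = 0.3771; cost = 10.9387%.
Preferred: weight = 3.61/72.48 = 0.0498; cost = 8.63%.
Debt: weight = 41.54/72.48 = 0.5731; after-tax cost = 9.24% × (1 − 19.5%) = 7.4382%.
WACC = 0.3771 × 10.9387% + 0.0498 × 8.6300% + 0.5731 × 7.4382% = 8.8175%.

8.82%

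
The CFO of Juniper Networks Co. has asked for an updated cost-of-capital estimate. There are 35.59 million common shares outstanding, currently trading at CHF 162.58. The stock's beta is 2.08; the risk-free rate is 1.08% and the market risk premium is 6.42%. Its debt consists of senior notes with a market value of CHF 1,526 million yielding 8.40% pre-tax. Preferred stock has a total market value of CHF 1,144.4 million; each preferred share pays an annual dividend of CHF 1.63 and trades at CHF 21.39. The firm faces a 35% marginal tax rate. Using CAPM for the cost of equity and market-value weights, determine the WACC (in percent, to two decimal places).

Cost of equity via CAPM: Re = 1.08% + 2.08 × 6.42% = 14.4336%.
Cost of preferred: Rp = 1.63 / 21.39 = 7.6204%.
Market value of equity E = 162.58 × 35.59m = 5786.2222m.
Total capital V = 5786.2222 + 1144.4 + 1526 = 8456.6222.
Equity: weight = 5786.2222/8456.6222 = 0.6842; cost = 14.4336%.
Preferred: weight = 1144.4/8456.6222 = 0.1353; cost = 7.6204%.
Senior notes: weight = 1526/8456.6222 = 0.1805; after-tax cost = 8.4% × (1 − 35%) = 5.4600%.
WACC = 0.6842 × 14.4336% + 0.1353 × 7.6204% + 0.1805 × 5.4600% = 11.8923%.

11.89%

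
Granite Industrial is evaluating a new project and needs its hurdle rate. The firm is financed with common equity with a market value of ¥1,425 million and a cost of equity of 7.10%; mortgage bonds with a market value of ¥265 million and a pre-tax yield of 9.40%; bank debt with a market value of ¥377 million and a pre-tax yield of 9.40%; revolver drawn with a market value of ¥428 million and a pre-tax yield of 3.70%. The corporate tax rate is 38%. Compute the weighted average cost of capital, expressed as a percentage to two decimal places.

5.95%

Total capital V = 1425 + 265 + 377 + 428 = 2495.
Equity: weight = 1425/2495 = 0.5711; cost = 7.1%.
Mortgage bonds: weight = 265/2495 = 0.1062; after-tax cost = 9.4% × (1 − 38%) = 5.8280%.
Bank debt: weight = 377/2495 = 0.1511; after-tax cost = 9.4% × (1 − 38%) = 5.8280%.
Revolver drawn: weight = 428/2495 = 0.1715; after-tax cost = 3.7% × (1 − 38%) = 2.2940%.
WACC = 0.5711 × 7.1000% + 0.1062 × 5.8280% + 0.1511 × 5.8280% + 0.1715 × 2.2940% = 5.9483%.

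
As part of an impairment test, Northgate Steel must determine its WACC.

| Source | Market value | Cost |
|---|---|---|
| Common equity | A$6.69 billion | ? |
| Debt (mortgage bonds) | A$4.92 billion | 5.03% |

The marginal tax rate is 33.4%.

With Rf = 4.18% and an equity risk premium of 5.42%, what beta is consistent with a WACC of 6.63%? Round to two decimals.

0.90

Total capital V = 6.69 + 4.92 = 11.61.
Equity weight = 6.69/11.61 = 0.5762.
Mortgage bonds weight = 4.92/11.61 = 0.4238.
Debt contribution = 0.4238 × 5.03% × (1 − 33.4%) = 1.4196%.
Required equity contribution = 6.63% − 1.4196% = 5.2104%  ⇒  Re = 9.0422%.
CAPM: 9.0422% = 4.18% + β × 5.42%  ⇒  β = 0.8971.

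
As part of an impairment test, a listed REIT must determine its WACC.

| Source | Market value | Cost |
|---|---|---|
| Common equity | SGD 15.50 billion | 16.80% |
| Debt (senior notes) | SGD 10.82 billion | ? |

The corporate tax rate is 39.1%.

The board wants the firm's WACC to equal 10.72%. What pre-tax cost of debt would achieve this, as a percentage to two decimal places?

3.30%

Total capital V = 15.5 + 10.82 = 26.32.
Equity weight = 15.5/26.32 = 0.5889.
Senior notes weight = 10.82/26.32 = 0.4111.
Equity contribution = 0.5889 × 16.8% = 9.8936%.
Remaining for debt = 10.72% − 9.8936% = 0.8264%.
Rd × (1 − 39.1%) × 0.4111 = 0.8264%  ⇒  Rd = 3.3008%.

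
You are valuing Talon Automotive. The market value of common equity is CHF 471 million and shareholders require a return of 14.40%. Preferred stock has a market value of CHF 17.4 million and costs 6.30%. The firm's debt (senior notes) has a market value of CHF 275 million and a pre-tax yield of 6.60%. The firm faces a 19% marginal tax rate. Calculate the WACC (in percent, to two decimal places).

Total capital V = 471 + 17.4 + 275 = 763.4.
Equity: weight = 471/763.4 = 0.6170; cost = 14.4%.
Preferred: weight = 17.4/763.4 = 0.0228; cost = 6.3%.
Senior notes: weight = 275/763.4 = 0.3602; after-tax cost = 6.6% × (1 − 19%) = 5.3460%.
WACC = 0.6170 × 14.4000% + 0.0228 × 6.3000% + 0.3602 × 5.3460% = 10.9539%.

10.95%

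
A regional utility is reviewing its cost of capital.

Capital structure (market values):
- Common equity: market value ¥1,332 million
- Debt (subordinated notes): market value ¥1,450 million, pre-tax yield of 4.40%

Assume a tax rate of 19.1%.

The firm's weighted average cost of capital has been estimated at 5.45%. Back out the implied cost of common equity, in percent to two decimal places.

7.51%

Total capital V = 1332 + 1450 = 2782.
Equity weight = 1332/2782 = 0.4788.
Subordinated notes weight = 1450/2782 = 0.5212.
Debt contribution = 0.5212 × 4.4% × (1 − 19.1%) = 1.8553%.
Required equity contribution = 5.45% − 1.8553% = 3.5947%.
Re = 3.5947% / 0.4788 = 7.5079%.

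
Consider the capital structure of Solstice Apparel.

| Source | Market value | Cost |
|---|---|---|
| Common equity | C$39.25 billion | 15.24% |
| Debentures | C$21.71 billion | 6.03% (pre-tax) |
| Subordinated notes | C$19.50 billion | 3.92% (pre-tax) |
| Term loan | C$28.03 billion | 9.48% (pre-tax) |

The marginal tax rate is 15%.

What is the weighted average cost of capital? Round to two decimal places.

9.22%

Total capital V = 39.25 + 21.71 + 19.5 + 28.03 = 108.49.
Equity: weight = 39.25/108.49 = 0.3618; cost = 15.24%.
Debentures: weight = 21.71/108.49 = 0.2001; after-tax cost = 6.03% × (1 − 15%) = 5.1255%.
Subordinated notes: weight = 19.5/108.49 = 0.1797; after-tax cost = 3.92% × (1 − 15%) = 3.3320%.
Term loan: weight = 28.03/108.49 = 0.2584; after-tax cost = 9.48% × (1 − 15%) = 8.0580%.
WACC = 0.3618 × 15.2400% + 0.2001 × 5.1255% + 0.1797 × 3.3320% + 0.2584 × 8.0580% = 9.2201%.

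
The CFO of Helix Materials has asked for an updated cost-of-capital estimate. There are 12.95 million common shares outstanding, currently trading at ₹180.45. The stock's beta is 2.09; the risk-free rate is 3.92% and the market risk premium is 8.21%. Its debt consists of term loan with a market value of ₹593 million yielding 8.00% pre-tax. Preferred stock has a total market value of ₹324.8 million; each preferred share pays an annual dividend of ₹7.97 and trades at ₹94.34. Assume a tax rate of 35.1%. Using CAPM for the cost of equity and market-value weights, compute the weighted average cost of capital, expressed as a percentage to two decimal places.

16.92%

Cost of equity via CAPM: Re = 3.92% + 2.09 × 8.21% = 21.0789%.
Cost of preferred: Rp = 7.97 / 94.34 = 8.4482%.
Market value of equity E = 180.45 × 12.95m = 2336.8275m.
Total capital V = 2336.8275 + 324.8 + 593 = 3254.6275.
Equity: weight = 2336.8275/3254.6275 = 0.7180; cost = 21.0789%.
Preferred: weight = 324.8/3254.6275 = 0.0998; cost = 8.4482%.
Term loan: weight = 593/3254.6275 = 0.1822; after-tax cost = 8% × (1 − 35.1%) = 5.1920%.
WACC = 0.7180 × 21.0789% + 0.0998 × 8.4482% + 0.1822 × 5.1920% = 16.9238%.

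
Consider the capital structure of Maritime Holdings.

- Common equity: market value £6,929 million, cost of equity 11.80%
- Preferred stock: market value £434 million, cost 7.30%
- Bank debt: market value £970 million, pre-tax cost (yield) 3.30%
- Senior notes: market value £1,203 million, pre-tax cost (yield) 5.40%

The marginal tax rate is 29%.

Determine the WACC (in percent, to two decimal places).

9.63%

Total capital V = 6929 + 434 + 970 + 1203 = 9536.
Equity: weight = 6929/9536 = 0.7266; cost = 11.8%.
Preferred: weight = 434/9536 = 0.0455; cost = 7.3%.
Bank debt: weight = 970/9536 = 0.1017; after-tax cost = 3.3% × (1 − 29%) = 2.3430%.
Senior notes: weight = 1203/9536 = 0.1262; after-tax cost = 5.4% × (1 − 29%) = 3.8340%.
WACC = 0.7266 × 11.8000% + 0.0455 × 7.3000% + 0.1017 × 2.3430% + 0.1262 × 3.8340% = 9.6283%.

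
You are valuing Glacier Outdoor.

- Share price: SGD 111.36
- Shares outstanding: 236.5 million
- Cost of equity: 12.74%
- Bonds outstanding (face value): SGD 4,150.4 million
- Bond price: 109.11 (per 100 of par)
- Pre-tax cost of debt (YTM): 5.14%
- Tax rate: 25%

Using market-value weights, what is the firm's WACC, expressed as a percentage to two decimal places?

Market value of equity E = 111.36 × 236.5m = 26336.64m. Market value of debt D = 4150.4m × 109.11/100 = 4528.50144m.
Total capital V = 26336.64 + 4528.50144 = 30865.14144.
Equity: weight = 26336.64/30865.14144 = 0.8533; cost = 12.74%.
Bonds outstanding: weight = 4528.50144/30865.14144 = 0.1467; after-tax cost = 5.14% × (1 − 25%) = 3.8550%.
WACC = 0.8533 × 12.7400% + 0.1467 × 3.8550% = 11.4364%.

11.44%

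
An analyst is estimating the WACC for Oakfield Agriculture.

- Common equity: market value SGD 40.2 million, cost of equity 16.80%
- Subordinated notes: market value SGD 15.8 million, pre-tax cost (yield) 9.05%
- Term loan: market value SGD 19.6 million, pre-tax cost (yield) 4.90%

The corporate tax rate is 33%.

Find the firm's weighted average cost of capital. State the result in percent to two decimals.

Total capital V = 40.2 + 15.8 + 19.6 = 75.6.
Equity: weight = 40.2/75.6 = 0.5317; cost = 16.8%.
Subordinated notes: weight = 15.8/75.6 = 0.2090; after-tax cost = 9.05% × (1 − 33%) = 6.0635%.
Term loan: weight = 19.6/75.6 = 0.2593; after-tax cost = 4.9% × (1 − 33%) = 3.2830%.
WACC = 0.5317 × 16.8000% + 0.2090 × 6.0635% + 0.2593 × 3.2830% = 11.0517%.

11.05%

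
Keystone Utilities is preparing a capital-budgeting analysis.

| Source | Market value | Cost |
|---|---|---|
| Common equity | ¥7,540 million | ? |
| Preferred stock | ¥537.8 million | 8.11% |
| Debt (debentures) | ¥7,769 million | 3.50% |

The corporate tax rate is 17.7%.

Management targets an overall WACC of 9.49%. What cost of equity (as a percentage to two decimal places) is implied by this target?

16.40%

Total capital V = 7540 + 537.8 + 7769 = 15846.8.
Equity weight = 7540/15846.8 = 0.4758.
Preferred weight = 537.8/15846.8 = 0.0339.
Debentures weight = 7769/15846.8 = 0.4903.
Debt contribution = 0.4903 × 3.5% × (1 − 17.7%) = 1.4122%.
Preferred contribution = 0.0339 × 8.11% = 0.2752%.
Required equity contribution = 9.49% − 1.6874% = 7.8026%.
Re = 7.8026% / 0.4758 = 16.3987%.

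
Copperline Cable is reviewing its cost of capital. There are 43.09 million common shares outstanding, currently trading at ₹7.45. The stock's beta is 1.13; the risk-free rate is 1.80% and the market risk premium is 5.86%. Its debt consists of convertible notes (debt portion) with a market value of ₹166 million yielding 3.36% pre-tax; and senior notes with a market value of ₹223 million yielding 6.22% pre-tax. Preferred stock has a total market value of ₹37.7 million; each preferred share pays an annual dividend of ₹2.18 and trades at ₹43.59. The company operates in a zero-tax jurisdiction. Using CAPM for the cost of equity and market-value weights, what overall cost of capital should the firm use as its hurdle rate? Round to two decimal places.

6.47%

Cost of equity via CAPM: Re = 1.8% + 1.13 × 5.86% = 8.4218%.
Cost of preferred: Rp = 2.18 / 43.59 = 5.0011%.
Market value of equity E = 7.45 × 43.09m = 321.0205m.
Total capital V = 321.0205 + 37.7 + 166 + 223 = 747.7205.
Equity: weight = 321.0205/747.7205 = 0.4293; cost = 8.4218%.
Preferred: weight = 37.7/747.7205 = 0.0504; cost = 5.0011%.
Convertible notes (debt portion): weight = 166/747.7205 = 0.2220; after-tax cost = 3.36% × (1 − 0%) = 3.3600%.
Senior notes: weight = 223/747.7205 = 0.2982; after-tax cost = 6.22% × (1 − 0%) = 6.2200%.
WACC = 0.4293 × 8.4218% + 0.0504 × 5.0011% + 0.2220 × 3.3600% + 0.2982 × 6.2200% = 6.4689%.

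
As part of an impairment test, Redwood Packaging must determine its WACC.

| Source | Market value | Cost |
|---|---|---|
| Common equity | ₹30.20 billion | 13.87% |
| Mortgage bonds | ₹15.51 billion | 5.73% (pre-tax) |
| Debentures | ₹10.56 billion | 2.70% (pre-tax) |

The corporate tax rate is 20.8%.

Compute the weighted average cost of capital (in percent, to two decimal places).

Total capital V = 30.2 + 15.51 + 10.56 = 56.27.
Equity: weight = 30.2/56.27 = 0.5367; cost = 13.87%.
Mortgage bonds: weight = 15.51/56.27 = 0.2756; after-tax cost = 5.73% × (1 − 20.8%) = 4.5382%.
Debentures: weight = 10.56/56.27 = 0.1877; after-tax cost = 2.7% × (1 − 20.8%) = 2.1384%.
WACC = 0.5367 × 13.8700% + 0.2756 × 4.5382% + 0.1877 × 2.1384% = 9.0962%.

9.10%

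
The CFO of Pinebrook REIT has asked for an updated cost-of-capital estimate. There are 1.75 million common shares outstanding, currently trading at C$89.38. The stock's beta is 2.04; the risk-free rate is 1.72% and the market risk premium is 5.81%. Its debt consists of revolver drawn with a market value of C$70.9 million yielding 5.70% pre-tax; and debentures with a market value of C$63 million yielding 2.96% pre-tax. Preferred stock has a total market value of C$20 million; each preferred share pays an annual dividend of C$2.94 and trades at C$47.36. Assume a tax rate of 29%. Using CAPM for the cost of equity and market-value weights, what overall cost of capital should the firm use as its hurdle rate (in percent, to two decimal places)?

8.59%

Cost of equity via CAPM: Re = 1.72% + 2.04 × 5.81% = 13.5724%.
Cost of preferred: Rp = 2.94 / 47.36 = 6.2078%.
Market value of equity E = 89.38 × 1.75m = 156.415m.
Total capital V = 156.415 + 20 + 70.9 + 63 = 310.315.
Equity: weight = 156.415/310.315 = 0.5041; cost = 13.5724%.
Preferred: weight = 20/310.315 = 0.0645; cost = 6.2078%.
Revolver drawn: weight = 70.9/310.315 = 0.2285; after-tax cost = 5.7% × (1 − 29%) = 4.0470%.
Debentures: weight = 63/310.315 = 0.2030; after-tax cost = 2.96% × (1 − 29%) = 2.1016%.
WACC = 0.5041 × 13.5724% + 0.0645 × 6.2078% + 0.2285 × 4.0470% + 0.2030 × 2.1016% = 8.5926%.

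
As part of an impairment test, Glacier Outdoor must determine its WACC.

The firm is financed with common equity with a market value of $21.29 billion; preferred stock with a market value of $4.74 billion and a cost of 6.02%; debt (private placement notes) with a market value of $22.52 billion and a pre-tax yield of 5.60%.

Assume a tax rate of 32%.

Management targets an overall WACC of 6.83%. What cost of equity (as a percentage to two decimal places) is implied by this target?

Total capital V = 21.29 + 4.74 + 22.52 = 48.55.
Equity weight = 21.29/48.55 = 0.4385.
Preferred weight = 4.74/48.55 = 0.0976.
Private placement notes weight = 22.52/48.55 = 0.4639.
Debt contribution = 0.4639 × 5.6% × (1 − 32%) = 1.7663%.
Preferred contribution = 0.0976 × 6.02% = 0.5877%.
Required equity contribution = 6.83% − 2.3541% = 4.4759%.
Re = 4.4759% / 0.4385 = 10.2069%.

10.21%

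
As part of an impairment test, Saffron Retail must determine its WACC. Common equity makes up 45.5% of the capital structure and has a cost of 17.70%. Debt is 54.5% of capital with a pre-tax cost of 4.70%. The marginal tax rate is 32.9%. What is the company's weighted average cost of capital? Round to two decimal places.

After-tax cost of debt = 4.7% × (1 − 32.9%) = 3.1537%.
WACC = 0.455 × 17.7000% + 0.545 × 3.1537% = 9.7723%.

9.77%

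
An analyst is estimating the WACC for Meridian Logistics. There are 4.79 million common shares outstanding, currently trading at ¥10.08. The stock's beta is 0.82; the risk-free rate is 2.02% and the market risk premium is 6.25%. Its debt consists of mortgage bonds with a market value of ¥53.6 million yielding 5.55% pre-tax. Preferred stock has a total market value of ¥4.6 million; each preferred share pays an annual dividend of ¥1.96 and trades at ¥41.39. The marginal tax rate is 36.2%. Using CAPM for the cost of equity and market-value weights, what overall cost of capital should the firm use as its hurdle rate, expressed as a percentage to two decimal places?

5.23%

Cost of equity via CAPM: Re = 2.02% + 0.82 × 6.25% = 7.1450%.
Cost of preferred: Rp = 1.96 / 41.39 = 4.7354%.
Market value of equity E = 10.08 × 4.79m = 48.2832m.
Total capital V = 48.2832 + 4.6 + 53.6 = 106.4832.
Equity: weight = 48.2832/106.4832 = 0.4534; cost = 7.145%.
Preferred: weight = 4.6/106.4832 = 0.0432; cost = 4.7354%.
Mortgage bonds: weight = 53.6/106.4832 = 0.5034; after-tax cost = 5.55% × (1 − 36.2%) = 3.5409%.
WACC = 0.4534 × 7.1450% + 0.0432 × 4.7354% + 0.5034 × 3.5409% = 5.2267%.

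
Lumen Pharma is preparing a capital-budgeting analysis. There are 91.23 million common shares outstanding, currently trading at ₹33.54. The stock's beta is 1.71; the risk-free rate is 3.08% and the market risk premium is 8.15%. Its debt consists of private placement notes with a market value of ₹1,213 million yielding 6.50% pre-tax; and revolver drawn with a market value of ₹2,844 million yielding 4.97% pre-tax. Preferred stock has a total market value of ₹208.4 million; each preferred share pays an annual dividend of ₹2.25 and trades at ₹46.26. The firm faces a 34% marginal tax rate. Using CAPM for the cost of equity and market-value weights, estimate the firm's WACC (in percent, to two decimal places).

9.23%

Cost of equity via CAPM: Re = 3.08% + 1.71 × 8.15% = 17.0165%.
Cost of preferred: Rp = 2.25 / 46.26 = 4.8638%.
Market value of equity E = 33.54 × 91.23m = 3059.8542m.
Total capital V = 3059.8542 + 208.4 + 1213 + 2844 = 7325.2542.
Equity: weight = 3059.8542/7325.2542 = 0.4177; cost = 17.0165%.
Preferred: weight = 208.4/7325.2542 = 0.0284; cost = 4.8638%.
Private placement notes: weight = 1213/7325.2542 = 0.1656; after-tax cost = 6.5% × (1 − 34%) = 4.2900%.
Revolver drawn: weight = 2844/7325.2542 = 0.3882; after-tax cost = 4.97% × (1 − 34%) = 3.2802%.
WACC = 0.4177 × 17.0165% + 0.0284 × 4.8638% + 0.1656 × 4.2900% + 0.3882 × 3.2802% = 9.2303%.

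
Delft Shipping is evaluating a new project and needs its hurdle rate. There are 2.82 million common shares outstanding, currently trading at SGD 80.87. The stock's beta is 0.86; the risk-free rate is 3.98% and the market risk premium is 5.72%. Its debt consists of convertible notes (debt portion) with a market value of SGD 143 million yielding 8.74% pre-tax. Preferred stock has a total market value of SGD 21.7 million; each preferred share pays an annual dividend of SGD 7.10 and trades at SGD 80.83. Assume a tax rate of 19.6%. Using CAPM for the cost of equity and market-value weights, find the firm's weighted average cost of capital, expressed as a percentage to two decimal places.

8.21%

Cost of equity via CAPM: Re = 3.98% + 0.86 × 5.72% = 8.8992%.
Cost of preferred: Rp = 7.1 / 80.83 = 8.7839%.
Market value of equity E = 80.87 × 2.82m = 228.0534m.
Total capital V = 228.0534 + 21.7 + 143 = 392.7534.
Equity: weight = 228.0534/392.7534 = 0.5807; cost = 8.8992%.
Preferred: weight = 21.7/392.7534 = 0.0553; cost = 8.7839%.
Convertible notes (debt portion): weight = 143/392.7534 = 0.3641; after-tax cost = 8.74% × (1 − 19.6%) = 7.0270%.
WACC = 0.5807 × 8.8992% + 0.0553 × 8.7839% + 0.3641 × 7.0270% = 8.2112%.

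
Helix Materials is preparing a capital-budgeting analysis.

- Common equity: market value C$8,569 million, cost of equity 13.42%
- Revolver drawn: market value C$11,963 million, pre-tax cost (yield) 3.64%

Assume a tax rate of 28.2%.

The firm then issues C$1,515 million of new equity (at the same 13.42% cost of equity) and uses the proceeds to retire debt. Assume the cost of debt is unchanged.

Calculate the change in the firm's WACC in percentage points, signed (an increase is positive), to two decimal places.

Current WACC:
Total capital V = 8569 + 11963 = 20532.
Equity: weight = 8569/20532 = 0.4173; cost = 13.42%.
Revolver drawn: weight = 11963/20532 = 0.5827; after-tax cost = 3.64% × (1 − 28.2%) = 2.6135%.
WACC = 0.4173 × 13.4200% + 0.5827 × 2.6135% = 7.1236%.
After the change:
Total capital V = 10084 + 10448 = 20532.
Equity: weight = 10084/20532 = 0.4911; cost = 13.42%.
Revolver drawn: weight = 10448/20532 = 0.5089; after-tax cost = 3.64% × (1 − 28.2%) = 2.6135%.
WACC = 0.4911 × 13.4200% + 0.5089 × 2.6135% = 7.9210%.
Change in WACC = 7.9210% − 7.1236% = 0.7974 pp.

+0.80 pp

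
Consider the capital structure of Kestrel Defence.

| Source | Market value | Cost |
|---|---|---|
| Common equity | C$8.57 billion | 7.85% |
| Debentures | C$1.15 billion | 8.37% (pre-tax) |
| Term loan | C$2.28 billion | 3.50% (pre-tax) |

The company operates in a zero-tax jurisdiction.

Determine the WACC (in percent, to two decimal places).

Total capital V = 8.57 + 1.15 + 2.28 = 12.
Equity: weight = 8.57/12 = 0.7142; cost = 7.85%.
Debentures: weight = 1.15/12 = 0.0958; after-tax cost = 8.37% × (1 − 0%) = 8.3700%.
Term loan: weight = 2.28/12 = 0.1900; after-tax cost = 3.5% × (1 − 0%) = 3.5000%.
WACC = 0.7142 × 7.8500% + 0.0958 × 8.3700% + 0.1900 × 3.5000% = 7.0733%.

7.07%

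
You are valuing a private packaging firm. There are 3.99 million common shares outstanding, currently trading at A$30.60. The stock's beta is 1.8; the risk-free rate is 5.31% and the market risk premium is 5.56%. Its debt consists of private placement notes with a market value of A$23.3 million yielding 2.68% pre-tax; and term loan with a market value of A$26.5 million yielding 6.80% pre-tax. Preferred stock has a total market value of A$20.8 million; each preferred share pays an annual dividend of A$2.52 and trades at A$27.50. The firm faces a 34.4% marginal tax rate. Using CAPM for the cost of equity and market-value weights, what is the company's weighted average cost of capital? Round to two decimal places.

Cost of equity via CAPM: Re = 5.31% + 1.8 × 5.56% = 15.3180%.
Cost of preferred: Rp = 2.52 / 27.5 = 9.1636%.
Market value of equity E = 30.6 × 3.99m = 122.094m.
Total capital V = 122.094 + 20.8 + 23.3 + 26.5 = 192.694.
Equity: weight = 122.094/192.694 = 0.6336; cost = 15.318%.
Preferred: weight = 20.8/192.694 = 0.1079; cost = 9.1636%.
Private placement notes: weight = 23.3/192.694 = 0.1209; after-tax cost = 2.68% × (1 − 34.4%) = 1.7581%.
Term loan: weight = 26.5/192.694 = 0.1375; after-tax cost = 6.8% × (1 − 34.4%) = 4.4608%.
WACC = 0.6336 × 15.3180% + 0.1079 × 9.1636% + 0.1209 × 1.7581% + 0.1375 × 4.4608% = 11.5209%.

11.52%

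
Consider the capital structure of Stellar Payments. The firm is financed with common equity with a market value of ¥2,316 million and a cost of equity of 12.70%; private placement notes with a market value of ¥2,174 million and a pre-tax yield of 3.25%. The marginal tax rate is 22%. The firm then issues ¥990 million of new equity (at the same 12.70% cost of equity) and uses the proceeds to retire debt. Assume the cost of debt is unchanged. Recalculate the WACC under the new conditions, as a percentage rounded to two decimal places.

After the change:
Total capital V = 3306 + 1184 = 4490.
Equity: weight = 3306/4490 = 0.7363; cost = 12.7%.
Private placement notes: weight = 1184/4490 = 0.2637; after-tax cost = 3.25% × (1 − 22%) = 2.5350%.
WACC = 0.7363 × 12.7000% + 0.2637 × 2.5350% = 10.0195%.

10.02%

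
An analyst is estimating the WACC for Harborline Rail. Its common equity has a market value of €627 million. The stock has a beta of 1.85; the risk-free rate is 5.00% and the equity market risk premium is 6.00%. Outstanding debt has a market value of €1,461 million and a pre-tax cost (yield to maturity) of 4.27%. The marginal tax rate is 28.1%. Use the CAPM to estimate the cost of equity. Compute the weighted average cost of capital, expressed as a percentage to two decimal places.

Cost of equity via CAPM: Re = 5.0% + 1.85 × 6.0% = 16.1000%.
Total capital V = 627 + 1461 = 2088.
Equity: weight = 627/2088 = 0.3003; cost = 16.1%.
Debt: weight = 1461/2088 = 0.6997; after-tax cost = 4.27% × (1 − 28.1%) = 3.0701%.
WACC = 0.3003 × 16.1000% + 0.6997 × 3.0701% = 6.9828%.

6.98%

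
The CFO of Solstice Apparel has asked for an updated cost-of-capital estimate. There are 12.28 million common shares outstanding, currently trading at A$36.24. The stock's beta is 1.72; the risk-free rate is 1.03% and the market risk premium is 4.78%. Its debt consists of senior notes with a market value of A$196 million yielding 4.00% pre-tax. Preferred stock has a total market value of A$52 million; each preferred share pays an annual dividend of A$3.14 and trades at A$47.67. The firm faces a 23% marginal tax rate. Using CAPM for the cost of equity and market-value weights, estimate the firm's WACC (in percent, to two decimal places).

7.31%

Cost of equity via CAPM: Re = 1.03% + 1.72 × 4.78% = 9.2516%.
Cost of preferred: Rp = 3.14 / 47.67 = 6.5870%.
Market value of equity E = 36.24 × 12.28m = 445.0272m.
Total capital V = 445.0272 + 52 + 196 = 693.0272.
Equity: weight = 445.0272/693.0272 = 0.6421; cost = 9.2516%.
Preferred: weight = 52/693.0272 = 0.0750; cost = 6.587%.
Senior notes: weight = 196/693.0272 = 0.2828; after-tax cost = 4% × (1 − 23%) = 3.0800%.
WACC = 0.6421 × 9.2516% + 0.0750 × 6.5870% + 0.2828 × 3.0800% = 7.3062%.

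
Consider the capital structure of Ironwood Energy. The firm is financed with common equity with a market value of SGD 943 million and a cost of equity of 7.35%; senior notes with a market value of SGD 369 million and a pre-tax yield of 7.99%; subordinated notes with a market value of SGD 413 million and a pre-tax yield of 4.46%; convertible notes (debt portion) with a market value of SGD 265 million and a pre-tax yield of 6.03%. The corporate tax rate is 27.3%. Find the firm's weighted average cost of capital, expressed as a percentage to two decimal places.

Total capital V = 943 + 369 + 413 + 265 = 1990.
Equity: weight = 943/1990 = 0.4739; cost = 7.35%.
Senior notes: weight = 369/1990 = 0.1854; after-tax cost = 7.99% × (1 − 27.3%) = 5.8087%.
Subordinated notes: weight = 413/1990 = 0.2075; after-tax cost = 4.46% × (1 − 27.3%) = 3.2424%.
Convertible notes (debt portion): weight = 265/1990 = 0.1332; after-tax cost = 6.03% × (1 − 27.3%) = 4.3838%.
WACC = 0.4739 × 7.3500% + 0.1854 × 5.8087% + 0.2075 × 3.2424% + 0.1332 × 4.3838% = 5.8167%.

5.82%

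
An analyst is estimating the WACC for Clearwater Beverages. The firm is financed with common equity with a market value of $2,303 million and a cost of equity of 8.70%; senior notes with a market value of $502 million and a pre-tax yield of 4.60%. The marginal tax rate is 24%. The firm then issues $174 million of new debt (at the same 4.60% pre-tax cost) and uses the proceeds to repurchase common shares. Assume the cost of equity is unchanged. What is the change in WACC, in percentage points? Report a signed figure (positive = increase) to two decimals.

-0.32 pp

Current WACC:
Total capital V = 2303 + 502 = 2805.
Equity: weight = 2303/2805 = 0.8210; cost = 8.7%.
Senior notes: weight = 502/2805 = 0.1790; after-tax cost = 4.6% × (1 − 24%) = 3.4960%.
WACC = 0.8210 × 8.7000% + 0.1790 × 3.4960% = 7.7687%.
After the change:
Total capital V = 2129 + 676 = 2805.
Equity: weight = 2129/2805 = 0.7590; cost = 8.7%.
Senior notes: weight = 676/2805 = 0.2410; after-tax cost = 4.6% × (1 − 24%) = 3.4960%.
WACC = 0.7590 × 8.7000% + 0.2410 × 3.4960% = 7.4458%.
Change in WACC = 7.4458% − 7.7687% = -0.3228 pp.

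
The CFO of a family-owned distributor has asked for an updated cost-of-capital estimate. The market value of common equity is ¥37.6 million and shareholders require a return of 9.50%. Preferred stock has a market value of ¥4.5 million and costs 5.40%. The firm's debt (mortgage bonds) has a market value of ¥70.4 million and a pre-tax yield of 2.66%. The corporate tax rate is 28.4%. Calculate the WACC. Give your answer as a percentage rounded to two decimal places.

Total capital V = 37.6 + 4.5 + 70.4 = 112.5.
Equity: weight = 37.6/112.5 = 0.3342; cost = 9.5%.
Preferred: weight = 4.5/112.5 = 0.0400; cost = 5.4%.
Mortgage bonds: weight = 70.4/112.5 = 0.6258; after-tax cost = 2.66% × (1 − 28.4%) = 1.9046%.
WACC = 0.3342 × 9.5000% + 0.0400 × 5.4000% + 0.6258 × 1.9046% = 4.5829%.

4.58%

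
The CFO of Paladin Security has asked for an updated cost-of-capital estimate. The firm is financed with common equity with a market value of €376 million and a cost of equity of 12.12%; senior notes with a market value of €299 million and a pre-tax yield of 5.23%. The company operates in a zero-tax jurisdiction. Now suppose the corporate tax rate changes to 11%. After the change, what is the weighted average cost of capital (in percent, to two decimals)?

After the change:
Total capital V = 376 + 299 = 675.
Equity: weight = 376/675 = 0.5570; cost = 12.12%.
Senior notes: weight = 299/675 = 0.4430; after-tax cost = 5.23% × (1 − 11%) = 4.6547%.
WACC = 0.5570 × 12.1200% + 0.4430 × 4.6547% = 8.8131%.

8.81%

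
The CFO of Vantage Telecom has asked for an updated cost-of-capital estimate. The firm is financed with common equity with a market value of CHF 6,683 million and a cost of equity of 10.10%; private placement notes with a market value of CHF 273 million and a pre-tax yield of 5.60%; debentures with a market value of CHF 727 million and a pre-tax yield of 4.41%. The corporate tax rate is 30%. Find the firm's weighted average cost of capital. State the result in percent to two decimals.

9.22%

Total capital V = 6683 + 273 + 727 = 7683.
Equity: weight = 6683/7683 = 0.8698; cost = 10.1%.
Private placement notes: weight = 273/7683 = 0.0355; after-tax cost = 5.6% × (1 − 30%) = 3.9200%.
Debentures: weight = 727/7683 = 0.0946; after-tax cost = 4.41% × (1 − 30%) = 3.0870%.
WACC = 0.8698 × 10.1000% + 0.0355 × 3.9200% + 0.0946 × 3.0870% = 9.2168%.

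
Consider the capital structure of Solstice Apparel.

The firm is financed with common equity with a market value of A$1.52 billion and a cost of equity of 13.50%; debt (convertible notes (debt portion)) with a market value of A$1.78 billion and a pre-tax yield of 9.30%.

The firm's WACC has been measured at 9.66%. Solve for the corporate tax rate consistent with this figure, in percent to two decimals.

31.39%

Total capital V = 1.52 + 1.78 = 3.3.
Equity weight = 1.52/3.3 = 0.4606.
Convertible notes (debt portion) weight = 1.78/3.3 = 0.5394.
Equity contribution = 0.4606 × 13.5% = 6.2182%.
Debt contribution must be 9.66% − 6.2182% = 3.4418%.
0.5394 × 9.3% × (1 − T) = 3.4418%  ⇒  (1 − T) = 0.6861.
T = 31.3882%.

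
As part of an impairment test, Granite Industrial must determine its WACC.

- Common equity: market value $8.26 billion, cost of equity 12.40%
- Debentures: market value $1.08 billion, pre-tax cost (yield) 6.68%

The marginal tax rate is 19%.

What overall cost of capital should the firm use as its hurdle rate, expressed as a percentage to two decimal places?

11.59%

Total capital V = 8.26 + 1.08 = 9.34.
Equity: weight = 8.26/9.34 = 0.8844; cost = 12.4%.
Debentures: weight = 1.08/9.34 = 0.1156; after-tax cost = 6.68% × (1 − 19%) = 5.4108%.
WACC = 0.8844 × 12.4000% + 0.1156 × 5.4108% = 11.5918%.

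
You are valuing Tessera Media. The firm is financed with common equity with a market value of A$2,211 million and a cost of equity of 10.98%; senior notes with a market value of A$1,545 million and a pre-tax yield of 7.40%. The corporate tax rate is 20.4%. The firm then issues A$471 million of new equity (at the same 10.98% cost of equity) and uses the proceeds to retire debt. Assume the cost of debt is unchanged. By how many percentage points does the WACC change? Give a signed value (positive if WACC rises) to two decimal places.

+0.64 pp

Current WACC:
Total capital V = 2211 + 1545 = 3756.
Equity: weight = 2211/3756 = 0.5887; cost = 10.98%.
Senior notes: weight = 1545/3756 = 0.4113; after-tax cost = 7.4% × (1 − 20.4%) = 5.8904%.
WACC = 0.5887 × 10.9800% + 0.4113 × 5.8904% = 8.8864%.
After the change:
Total capital V = 2682 + 1074 = 3756.
Equity: weight = 2682/3756 = 0.7141; cost = 10.98%.
Senior notes: weight = 1074/3756 = 0.2859; after-tax cost = 7.4% × (1 − 20.4%) = 5.8904%.
WACC = 0.7141 × 10.9800% + 0.2859 × 5.8904% = 9.5247%.
Change in WACC = 9.5247% − 8.8864% = 0.6382 pp.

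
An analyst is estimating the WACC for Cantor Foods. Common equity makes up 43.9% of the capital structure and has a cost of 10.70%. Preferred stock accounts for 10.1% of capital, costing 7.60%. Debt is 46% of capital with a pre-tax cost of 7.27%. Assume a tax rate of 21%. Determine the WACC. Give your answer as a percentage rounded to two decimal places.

8.11%

After-tax cost of debt = 7.27% × (1 − 21%) = 5.7433%.
WACC = 0.439 × 10.7000% + 0.101 × 7.6000% + 0.460 × 5.7433% = 8.1068%.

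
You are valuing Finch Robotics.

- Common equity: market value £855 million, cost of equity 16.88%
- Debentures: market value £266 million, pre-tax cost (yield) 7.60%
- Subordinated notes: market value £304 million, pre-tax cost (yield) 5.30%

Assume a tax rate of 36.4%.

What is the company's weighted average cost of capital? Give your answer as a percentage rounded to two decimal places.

Total capital V = 855 + 266 + 304 = 1425.
Equity: weight = 855/1425 = 0.6000; cost = 16.88%.
Debentures: weight = 266/1425 = 0.1867; after-tax cost = 7.6% × (1 − 36.4%) = 4.8336%.
Subordinated notes: weight = 304/1425 = 0.2133; after-tax cost = 5.3% × (1 − 36.4%) = 3.3708%.
WACC = 0.6000 × 16.8800% + 0.1867 × 4.8336% + 0.2133 × 3.3708% = 11.7494%.

11.75%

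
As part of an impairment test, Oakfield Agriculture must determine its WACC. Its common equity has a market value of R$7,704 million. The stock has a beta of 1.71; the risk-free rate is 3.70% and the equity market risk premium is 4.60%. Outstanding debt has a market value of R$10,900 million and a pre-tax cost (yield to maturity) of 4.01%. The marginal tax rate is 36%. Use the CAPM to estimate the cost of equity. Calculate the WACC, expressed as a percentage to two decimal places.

6.29%

Cost of equity via CAPM: Re = 3.7% + 1.71 × 4.6% = 11.5660%.
Total capital V = 7704 + 10900 = 18604.
Equity: weight = 7704/18604 = 0.4141; cost = 11.566%.
Debt: weight = 10900/18604 = 0.5859; after-tax cost = 4.01% × (1 − 36%) = 2.5664%.
WACC = 0.4141 × 11.5660% + 0.5859 × 2.5664% = 6.2932%.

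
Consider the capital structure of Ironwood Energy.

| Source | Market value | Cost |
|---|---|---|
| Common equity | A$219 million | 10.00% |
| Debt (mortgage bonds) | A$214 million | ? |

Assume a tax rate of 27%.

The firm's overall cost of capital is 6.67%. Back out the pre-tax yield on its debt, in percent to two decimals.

4.47%

Total capital V = 219 + 214 = 433.
Equity weight = 219/433 = 0.5058.
Mortgage bonds weight = 214/433 = 0.4942.
Equity contribution = 0.5058 × 10% = 5.0577%.
Remaining for debt = 6.67% − 5.0577% = 1.6123%.
Rd × (1 − 27%) × 0.4942 = 1.6123%  ⇒  Rd = 4.4688%.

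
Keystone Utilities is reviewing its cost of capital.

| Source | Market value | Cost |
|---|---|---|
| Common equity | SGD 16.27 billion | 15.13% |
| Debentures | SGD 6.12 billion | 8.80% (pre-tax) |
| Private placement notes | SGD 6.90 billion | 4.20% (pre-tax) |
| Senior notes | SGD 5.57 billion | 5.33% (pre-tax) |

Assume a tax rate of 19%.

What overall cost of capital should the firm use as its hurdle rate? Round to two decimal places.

9.68%

Total capital V = 16.27 + 6.12 + 6.9 + 5.57 = 34.86.
Equity: weight = 16.27/34.86 = 0.4667; cost = 15.13%.
Debentures: weight = 6.12/34.86 = 0.1756; after-tax cost = 8.8% × (1 − 19%) = 7.1280%.
Private placement notes: weight = 6.9/34.86 = 0.1979; after-tax cost = 4.2% × (1 − 19%) = 3.4020%.
Senior notes: weight = 5.57/34.86 = 0.1598; after-tax cost = 5.33% × (1 − 19%) = 4.3173%.
WACC = 0.4667 × 15.1300% + 0.1756 × 7.1280% + 0.1979 × 3.4020% + 0.1598 × 4.3173% = 9.6761%.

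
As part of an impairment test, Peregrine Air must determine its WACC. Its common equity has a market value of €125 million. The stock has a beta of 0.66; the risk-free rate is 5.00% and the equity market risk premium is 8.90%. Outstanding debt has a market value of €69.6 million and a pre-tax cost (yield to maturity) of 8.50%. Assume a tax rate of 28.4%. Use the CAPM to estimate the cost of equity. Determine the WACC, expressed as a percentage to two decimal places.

Cost of equity via CAPM: Re = 5.0% + 0.66 × 8.9% = 10.8740%.
Total capital V = 125 + 69.6 = 194.6.
Equity: weight = 125/194.6 = 0.6423; cost = 10.874%.
Debt: weight = 69.6/194.6 = 0.3577; after-tax cost = 8.5% × (1 − 28.4%) = 6.0860%.
WACC = 0.6423 × 10.8740% + 0.3577 × 6.0860% = 9.1615%.

9.16%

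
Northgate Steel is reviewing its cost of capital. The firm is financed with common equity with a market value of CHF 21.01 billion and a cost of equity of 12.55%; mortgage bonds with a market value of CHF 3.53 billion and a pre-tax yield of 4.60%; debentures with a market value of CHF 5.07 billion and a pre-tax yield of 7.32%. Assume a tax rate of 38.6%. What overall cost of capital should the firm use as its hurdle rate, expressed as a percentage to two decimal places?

Total capital V = 21.01 + 3.53 + 5.07 = 29.61.
Equity: weight = 21.01/29.61 = 0.7096; cost = 12.55%.
Mortgage bonds: weight = 3.53/29.61 = 0.1192; after-tax cost = 4.6% × (1 − 38.6%) = 2.8244%.
Debentures: weight = 5.07/29.61 = 0.1712; after-tax cost = 7.32% × (1 − 38.6%) = 4.4945%.
WACC = 0.7096 × 12.5500% + 0.1192 × 2.8244% + 0.1712 × 4.4945% = 10.0112%.

10.01%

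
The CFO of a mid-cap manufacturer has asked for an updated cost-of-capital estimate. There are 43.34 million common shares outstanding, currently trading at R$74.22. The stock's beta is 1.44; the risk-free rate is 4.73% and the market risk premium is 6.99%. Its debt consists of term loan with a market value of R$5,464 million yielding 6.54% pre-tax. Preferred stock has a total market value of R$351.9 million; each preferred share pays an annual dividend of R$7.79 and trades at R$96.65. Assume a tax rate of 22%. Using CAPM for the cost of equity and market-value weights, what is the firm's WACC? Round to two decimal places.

Cost of equity via CAPM: Re = 4.73% + 1.44 × 6.99% = 14.7956%.
Cost of preferred: Rp = 7.79 / 96.65 = 8.0600%.
Market value of equity E = 74.22 × 43.34m = 3216.6948m.
Total capital V = 3216.6948 + 351.9 + 5464 = 9032.5948.
Equity: weight = 3216.6948/9032.5948 = 0.3561; cost = 14.7956%.
Preferred: weight = 351.9/9032.5948 = 0.0390; cost = 8.06%.
Term loan: weight = 5464/9032.5948 = 0.6049; after-tax cost = 6.54% × (1 − 22%) = 5.1012%.
WACC = 0.3561 × 14.7956% + 0.0390 × 8.0600% + 0.6049 × 5.1012% = 8.6688%.

8.67%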